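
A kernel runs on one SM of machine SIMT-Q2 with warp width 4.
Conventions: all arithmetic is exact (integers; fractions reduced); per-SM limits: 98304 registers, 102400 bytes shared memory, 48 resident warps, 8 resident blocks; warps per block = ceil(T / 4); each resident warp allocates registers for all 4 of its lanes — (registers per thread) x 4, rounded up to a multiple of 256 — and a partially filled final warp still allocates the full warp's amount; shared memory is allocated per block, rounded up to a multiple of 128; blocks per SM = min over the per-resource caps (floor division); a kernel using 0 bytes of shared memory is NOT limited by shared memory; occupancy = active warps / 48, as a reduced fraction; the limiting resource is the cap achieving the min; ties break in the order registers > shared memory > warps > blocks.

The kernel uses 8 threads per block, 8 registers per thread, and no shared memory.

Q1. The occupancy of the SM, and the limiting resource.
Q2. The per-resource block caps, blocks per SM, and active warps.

Answer: occupancy 1/3, limited by blocks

registers: 192 blocks
shared memory: no limit (kernel uses none)
warps: 24 blocks
blocks: 8 blocks

Answer: 8 blocks, 16 active warps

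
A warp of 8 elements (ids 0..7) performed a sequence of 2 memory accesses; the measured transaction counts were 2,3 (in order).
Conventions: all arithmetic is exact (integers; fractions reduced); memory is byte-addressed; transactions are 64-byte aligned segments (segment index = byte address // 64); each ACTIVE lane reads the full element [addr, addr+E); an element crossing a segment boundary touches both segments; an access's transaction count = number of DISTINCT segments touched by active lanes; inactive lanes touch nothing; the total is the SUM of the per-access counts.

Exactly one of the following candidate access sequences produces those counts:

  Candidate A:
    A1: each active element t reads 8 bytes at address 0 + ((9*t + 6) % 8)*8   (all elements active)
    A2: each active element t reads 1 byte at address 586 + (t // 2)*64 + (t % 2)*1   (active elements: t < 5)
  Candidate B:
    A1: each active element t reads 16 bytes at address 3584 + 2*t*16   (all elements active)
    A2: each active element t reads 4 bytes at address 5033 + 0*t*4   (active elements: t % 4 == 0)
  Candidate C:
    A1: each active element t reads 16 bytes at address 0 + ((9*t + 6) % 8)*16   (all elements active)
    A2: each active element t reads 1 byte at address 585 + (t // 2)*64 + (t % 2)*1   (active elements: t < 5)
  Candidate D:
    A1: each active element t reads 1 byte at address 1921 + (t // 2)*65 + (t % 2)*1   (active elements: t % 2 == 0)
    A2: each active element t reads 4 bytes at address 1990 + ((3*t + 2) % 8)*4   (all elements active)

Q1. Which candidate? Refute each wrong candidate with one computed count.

A: A1 gives 1 transaction, not 2
B: A1 gives 4 transactions, not 2
D: A1 gives 4 transactions, not 2
C: all counts match (2,3)

Answer: C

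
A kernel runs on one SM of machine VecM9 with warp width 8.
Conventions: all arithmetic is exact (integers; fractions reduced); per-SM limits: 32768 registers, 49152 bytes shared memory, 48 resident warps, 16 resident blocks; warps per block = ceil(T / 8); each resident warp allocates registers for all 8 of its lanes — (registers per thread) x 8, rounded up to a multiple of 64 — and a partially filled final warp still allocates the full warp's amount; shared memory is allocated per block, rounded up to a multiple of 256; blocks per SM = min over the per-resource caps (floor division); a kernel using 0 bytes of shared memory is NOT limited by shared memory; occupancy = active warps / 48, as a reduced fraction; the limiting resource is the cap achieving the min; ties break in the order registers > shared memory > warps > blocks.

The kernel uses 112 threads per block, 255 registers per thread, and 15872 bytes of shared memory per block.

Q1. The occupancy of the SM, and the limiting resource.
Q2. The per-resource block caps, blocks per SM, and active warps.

Answer: occupancy 7/24, limited by registers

registers: 1 block
shared memory: 3 blocks
warps: 3 blocks
blocks: 16 blocks

Answer: 1 block, 14 active warps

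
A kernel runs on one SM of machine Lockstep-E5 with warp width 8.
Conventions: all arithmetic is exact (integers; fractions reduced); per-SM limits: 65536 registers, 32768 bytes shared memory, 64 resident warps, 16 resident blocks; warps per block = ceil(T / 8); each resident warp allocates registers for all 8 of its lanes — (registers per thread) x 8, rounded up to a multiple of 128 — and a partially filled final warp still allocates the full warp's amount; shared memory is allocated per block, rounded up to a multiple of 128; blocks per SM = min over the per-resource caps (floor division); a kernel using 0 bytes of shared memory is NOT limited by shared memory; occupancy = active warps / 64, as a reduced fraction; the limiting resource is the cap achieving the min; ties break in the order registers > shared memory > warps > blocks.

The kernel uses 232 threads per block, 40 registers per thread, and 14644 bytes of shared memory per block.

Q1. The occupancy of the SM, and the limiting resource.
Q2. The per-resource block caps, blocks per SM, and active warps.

Answer: occupancy 29/32, limited by shared memory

registers: 5 blocks
shared memory: 2 blocks
warps: 2 blocks
blocks: 16 blocks

Answer: 2 blocks, 58 active warps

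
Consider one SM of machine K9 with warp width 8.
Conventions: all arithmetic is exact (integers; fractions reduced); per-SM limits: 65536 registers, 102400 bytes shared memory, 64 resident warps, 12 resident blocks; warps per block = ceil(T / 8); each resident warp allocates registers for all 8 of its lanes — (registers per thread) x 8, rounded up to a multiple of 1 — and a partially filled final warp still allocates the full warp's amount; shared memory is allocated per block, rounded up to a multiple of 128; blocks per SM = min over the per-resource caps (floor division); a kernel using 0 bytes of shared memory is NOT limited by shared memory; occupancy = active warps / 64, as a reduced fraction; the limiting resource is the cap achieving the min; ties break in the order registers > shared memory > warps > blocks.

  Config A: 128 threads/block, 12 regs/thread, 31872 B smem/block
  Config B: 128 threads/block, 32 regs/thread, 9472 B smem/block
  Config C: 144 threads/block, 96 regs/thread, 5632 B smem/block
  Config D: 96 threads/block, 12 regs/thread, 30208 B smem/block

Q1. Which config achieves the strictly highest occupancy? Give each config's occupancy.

occupancies: A 3/4, B 1, C 27/32, D 9/16

Answer: B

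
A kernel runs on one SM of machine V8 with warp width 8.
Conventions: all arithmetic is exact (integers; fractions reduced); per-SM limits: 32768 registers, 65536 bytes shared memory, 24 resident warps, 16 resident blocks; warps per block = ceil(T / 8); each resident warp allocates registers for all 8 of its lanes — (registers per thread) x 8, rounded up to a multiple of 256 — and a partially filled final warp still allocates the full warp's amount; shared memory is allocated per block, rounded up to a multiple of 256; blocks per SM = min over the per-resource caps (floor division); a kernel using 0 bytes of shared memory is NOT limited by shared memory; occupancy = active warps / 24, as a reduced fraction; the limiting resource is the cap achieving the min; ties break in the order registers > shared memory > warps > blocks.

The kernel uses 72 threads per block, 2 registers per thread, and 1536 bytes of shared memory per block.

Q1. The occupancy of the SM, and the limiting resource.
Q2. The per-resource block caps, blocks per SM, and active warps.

Answer: occupancy 3/4, limited by warps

registers: 14 blocks
shared memory: 42 blocks
warps: 2 blocks
blocks: 16 blocks

Answer: 2 blocks, 18 active warps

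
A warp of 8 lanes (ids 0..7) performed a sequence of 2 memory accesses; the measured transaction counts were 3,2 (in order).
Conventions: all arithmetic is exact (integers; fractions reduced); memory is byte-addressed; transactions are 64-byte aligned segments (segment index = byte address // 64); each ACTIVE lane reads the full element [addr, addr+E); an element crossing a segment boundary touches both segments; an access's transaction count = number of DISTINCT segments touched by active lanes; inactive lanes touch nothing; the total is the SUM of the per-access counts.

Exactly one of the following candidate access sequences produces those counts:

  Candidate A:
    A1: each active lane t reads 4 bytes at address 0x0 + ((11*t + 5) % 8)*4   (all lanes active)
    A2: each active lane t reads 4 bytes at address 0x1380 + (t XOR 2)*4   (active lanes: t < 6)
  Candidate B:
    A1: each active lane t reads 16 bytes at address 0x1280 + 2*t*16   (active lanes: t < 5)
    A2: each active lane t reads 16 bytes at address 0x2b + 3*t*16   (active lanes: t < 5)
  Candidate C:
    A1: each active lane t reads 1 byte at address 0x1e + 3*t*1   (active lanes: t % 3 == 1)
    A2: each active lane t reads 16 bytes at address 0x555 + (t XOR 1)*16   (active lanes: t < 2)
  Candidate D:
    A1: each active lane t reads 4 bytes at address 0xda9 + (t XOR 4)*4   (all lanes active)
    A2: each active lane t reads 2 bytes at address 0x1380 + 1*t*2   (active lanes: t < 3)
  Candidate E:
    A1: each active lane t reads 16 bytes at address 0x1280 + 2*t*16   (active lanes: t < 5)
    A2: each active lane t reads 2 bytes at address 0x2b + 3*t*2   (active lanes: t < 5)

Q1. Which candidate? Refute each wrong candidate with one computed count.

A: A1 gives 1 transaction, not 3
B: A2 gives 4 transactions, not 2
C: A1 gives 1 transaction, not 3
D: A1 gives 2 transactions, not 3
E: all counts match (3,2)

Answer: E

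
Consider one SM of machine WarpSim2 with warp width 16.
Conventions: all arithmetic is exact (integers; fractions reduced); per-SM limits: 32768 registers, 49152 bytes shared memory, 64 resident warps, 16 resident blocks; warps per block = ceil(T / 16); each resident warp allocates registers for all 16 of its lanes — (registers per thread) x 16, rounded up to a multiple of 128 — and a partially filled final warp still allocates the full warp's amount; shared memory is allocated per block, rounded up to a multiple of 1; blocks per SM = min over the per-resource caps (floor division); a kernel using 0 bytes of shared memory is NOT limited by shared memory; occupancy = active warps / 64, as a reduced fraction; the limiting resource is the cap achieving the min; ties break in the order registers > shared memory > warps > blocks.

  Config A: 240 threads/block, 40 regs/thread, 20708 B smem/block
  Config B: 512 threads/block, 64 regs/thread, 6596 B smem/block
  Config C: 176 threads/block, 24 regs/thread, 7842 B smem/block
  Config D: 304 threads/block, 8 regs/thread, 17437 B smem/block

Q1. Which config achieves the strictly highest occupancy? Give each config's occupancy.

occupancies: A 15/32, B 1/2, C 55/64, D 19/32

Answer: C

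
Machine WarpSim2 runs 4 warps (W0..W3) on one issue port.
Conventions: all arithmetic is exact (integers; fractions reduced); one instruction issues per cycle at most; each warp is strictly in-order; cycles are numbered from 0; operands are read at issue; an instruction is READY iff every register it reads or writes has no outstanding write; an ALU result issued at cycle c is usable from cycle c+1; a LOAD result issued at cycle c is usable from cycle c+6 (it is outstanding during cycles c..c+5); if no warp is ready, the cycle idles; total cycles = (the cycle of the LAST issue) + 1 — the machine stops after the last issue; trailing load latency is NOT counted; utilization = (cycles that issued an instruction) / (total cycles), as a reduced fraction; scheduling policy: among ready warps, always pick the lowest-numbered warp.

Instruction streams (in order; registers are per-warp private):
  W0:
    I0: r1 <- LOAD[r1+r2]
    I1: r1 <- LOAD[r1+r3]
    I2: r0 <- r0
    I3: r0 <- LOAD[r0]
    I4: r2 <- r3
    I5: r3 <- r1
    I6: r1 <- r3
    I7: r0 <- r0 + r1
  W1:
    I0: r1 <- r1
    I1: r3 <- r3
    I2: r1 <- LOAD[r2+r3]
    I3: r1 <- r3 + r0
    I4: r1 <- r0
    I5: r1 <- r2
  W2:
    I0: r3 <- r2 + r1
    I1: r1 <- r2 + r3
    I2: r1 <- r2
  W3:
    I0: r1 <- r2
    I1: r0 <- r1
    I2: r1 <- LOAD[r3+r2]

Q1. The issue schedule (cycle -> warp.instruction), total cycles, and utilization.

cycle 0: W0.I0
cycle 1: W1.I0
cycle 2: W1.I1
cycle 3: W1.I2
cycle 4: W2.I0
cycle 5: W2.I1
cycle 6: W0.I1
cycle 7: W0.I2
cycle 8: W0.I3
cycle 9: W0.I4
cycle 10: W1.I3
cycle 11: W1.I4
cycle 12: W0.I5
cycle 13: W0.I6
cycle 14: W0.I7
cycle 15: W1.I5
cycle 16: W2.I2
cycle 17: W3.I0
cycle 18: W3.I1
cycle 19: W3.I2

Answer: 20 cycles, utilization 1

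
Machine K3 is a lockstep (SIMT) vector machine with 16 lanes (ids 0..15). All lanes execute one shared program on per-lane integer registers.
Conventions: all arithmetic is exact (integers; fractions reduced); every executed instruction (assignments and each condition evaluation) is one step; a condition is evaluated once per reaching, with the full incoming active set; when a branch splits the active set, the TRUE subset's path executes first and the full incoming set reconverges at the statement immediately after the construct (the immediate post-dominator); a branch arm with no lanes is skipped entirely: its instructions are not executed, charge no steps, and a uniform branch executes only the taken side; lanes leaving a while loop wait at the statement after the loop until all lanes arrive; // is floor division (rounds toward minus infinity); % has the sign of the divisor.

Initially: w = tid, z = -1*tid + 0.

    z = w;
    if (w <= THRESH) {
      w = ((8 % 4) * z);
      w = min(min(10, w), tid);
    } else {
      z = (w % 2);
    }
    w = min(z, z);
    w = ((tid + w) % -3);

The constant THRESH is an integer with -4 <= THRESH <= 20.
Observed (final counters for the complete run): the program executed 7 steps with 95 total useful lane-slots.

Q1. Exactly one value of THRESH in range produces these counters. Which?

Answer: THRESH = 14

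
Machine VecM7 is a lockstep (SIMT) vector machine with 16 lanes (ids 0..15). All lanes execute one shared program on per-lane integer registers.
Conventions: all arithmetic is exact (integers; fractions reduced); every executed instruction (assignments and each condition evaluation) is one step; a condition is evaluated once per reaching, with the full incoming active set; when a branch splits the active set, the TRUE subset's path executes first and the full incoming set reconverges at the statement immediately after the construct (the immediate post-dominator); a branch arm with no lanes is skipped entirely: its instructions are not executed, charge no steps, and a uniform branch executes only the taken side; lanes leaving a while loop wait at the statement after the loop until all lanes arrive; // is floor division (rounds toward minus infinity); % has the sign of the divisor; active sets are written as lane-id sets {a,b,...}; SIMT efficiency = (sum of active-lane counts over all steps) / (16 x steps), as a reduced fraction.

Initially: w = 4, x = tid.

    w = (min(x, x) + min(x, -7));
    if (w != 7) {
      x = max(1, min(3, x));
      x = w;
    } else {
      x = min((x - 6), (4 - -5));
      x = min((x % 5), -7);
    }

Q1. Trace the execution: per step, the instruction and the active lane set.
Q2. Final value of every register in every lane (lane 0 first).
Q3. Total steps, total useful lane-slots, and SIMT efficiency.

step 0: w <- (min(x, x) + min(x, -7)) {0,1,2,3,4,5,6,7,8,9,10,11,12,13,14,15}
step 1: eval (w != 7)                {0,1,2,3,4,5,6,7,8,9,10,11,12,13,14,15}
step 2: x <- max(1, min(3, x))       {0,1,2,3,4,5,6,7,8,9,10,11,12,13,15}
step 3: x <- w                       {0,1,2,3,4,5,6,7,8,9,10,11,12,13,15}
step 4: x <- min((x - 6), (4 - -5))  {14}
step 5: x <- min((x % 5), -7)        {14}

Answer: 6 steps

w: -7,-6,-5,-4,-3,-2,-1,0,1,2,3,4,5,6,7,8
x: -7,-6,-5,-4,-3,-2,-1,0,1,2,3,4,5,6,-7,8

steps = 6; useful = 64; efficiency = 64/96 = 2/3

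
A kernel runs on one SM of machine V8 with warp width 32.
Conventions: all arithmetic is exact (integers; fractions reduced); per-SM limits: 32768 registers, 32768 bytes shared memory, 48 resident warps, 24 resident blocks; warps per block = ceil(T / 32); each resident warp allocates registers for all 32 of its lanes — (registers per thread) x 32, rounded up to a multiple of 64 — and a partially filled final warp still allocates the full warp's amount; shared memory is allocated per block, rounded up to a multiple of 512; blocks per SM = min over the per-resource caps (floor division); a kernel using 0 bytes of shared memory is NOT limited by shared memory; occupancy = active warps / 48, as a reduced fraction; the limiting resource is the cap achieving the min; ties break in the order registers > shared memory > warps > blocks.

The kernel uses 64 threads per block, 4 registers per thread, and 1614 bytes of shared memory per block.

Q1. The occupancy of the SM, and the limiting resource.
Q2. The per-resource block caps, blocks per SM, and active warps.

Answer: occupancy 2/3, limited by shared memory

registers: 128 blocks
shared memory: 16 blocks
warps: 24 blocks
blocks: 24 blocks

Answer: 16 blocks, 32 active warps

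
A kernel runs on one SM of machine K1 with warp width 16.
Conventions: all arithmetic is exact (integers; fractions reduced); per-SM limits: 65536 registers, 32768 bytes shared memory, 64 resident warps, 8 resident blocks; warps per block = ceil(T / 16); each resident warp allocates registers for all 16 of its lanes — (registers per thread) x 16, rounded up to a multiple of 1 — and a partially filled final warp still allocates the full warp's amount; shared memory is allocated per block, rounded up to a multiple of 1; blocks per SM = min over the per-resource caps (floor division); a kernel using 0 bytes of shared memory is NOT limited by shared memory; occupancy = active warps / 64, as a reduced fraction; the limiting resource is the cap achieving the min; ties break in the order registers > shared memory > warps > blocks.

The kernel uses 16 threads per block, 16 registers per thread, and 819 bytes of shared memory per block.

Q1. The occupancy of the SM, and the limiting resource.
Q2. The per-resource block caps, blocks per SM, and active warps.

Answer: occupancy 1/8, limited by blocks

registers: 256 blocks
shared memory: 40 blocks
warps: 64 blocks
blocks: 8 blocks

Answer: 8 blocks, 8 active warps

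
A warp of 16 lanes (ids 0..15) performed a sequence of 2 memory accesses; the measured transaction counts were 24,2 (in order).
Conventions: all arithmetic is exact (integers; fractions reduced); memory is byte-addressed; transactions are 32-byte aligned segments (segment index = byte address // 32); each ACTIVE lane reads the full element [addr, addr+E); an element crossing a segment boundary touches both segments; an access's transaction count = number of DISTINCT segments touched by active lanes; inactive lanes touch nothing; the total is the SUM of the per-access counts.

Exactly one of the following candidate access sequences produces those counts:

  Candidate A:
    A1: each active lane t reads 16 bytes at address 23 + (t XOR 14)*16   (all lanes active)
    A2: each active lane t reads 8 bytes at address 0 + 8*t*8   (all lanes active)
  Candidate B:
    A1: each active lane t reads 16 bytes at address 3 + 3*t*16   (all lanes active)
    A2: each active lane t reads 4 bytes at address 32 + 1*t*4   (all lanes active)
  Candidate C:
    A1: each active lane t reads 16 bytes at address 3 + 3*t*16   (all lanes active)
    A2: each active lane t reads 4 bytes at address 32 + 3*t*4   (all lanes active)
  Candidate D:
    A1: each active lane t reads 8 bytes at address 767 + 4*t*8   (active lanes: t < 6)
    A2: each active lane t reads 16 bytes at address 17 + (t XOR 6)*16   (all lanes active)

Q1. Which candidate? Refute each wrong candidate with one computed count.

A: A1 gives 9 transactions, not 24
C: A2 gives 6 transactions, not 2
D: A1 gives 7 transactions, not 24
B: all counts match (24,2)

Answer: B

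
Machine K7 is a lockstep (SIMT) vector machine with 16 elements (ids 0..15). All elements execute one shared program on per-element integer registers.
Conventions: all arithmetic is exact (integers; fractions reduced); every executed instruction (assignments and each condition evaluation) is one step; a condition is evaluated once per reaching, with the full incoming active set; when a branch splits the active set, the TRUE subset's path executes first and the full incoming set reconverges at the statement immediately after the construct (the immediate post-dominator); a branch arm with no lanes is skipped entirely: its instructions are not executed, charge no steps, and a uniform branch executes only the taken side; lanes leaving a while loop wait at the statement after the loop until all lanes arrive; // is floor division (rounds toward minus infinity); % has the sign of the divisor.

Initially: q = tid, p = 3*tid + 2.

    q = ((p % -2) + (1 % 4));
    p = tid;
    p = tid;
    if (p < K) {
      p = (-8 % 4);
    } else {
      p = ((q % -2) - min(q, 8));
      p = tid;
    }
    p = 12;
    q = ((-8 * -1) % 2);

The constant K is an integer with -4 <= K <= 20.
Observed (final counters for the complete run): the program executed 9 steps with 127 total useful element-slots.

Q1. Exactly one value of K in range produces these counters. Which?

Answer: K = 1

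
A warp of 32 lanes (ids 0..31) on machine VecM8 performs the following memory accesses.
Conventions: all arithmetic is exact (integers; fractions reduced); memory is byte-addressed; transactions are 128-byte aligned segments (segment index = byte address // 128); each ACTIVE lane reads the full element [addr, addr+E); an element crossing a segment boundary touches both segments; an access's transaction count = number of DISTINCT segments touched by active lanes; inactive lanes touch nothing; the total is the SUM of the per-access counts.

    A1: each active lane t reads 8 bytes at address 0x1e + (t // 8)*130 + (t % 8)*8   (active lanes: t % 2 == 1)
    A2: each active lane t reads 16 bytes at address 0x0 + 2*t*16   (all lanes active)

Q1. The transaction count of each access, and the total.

A1: 4 transactions
A2: 8 transactions

Answer: 4,8; total 12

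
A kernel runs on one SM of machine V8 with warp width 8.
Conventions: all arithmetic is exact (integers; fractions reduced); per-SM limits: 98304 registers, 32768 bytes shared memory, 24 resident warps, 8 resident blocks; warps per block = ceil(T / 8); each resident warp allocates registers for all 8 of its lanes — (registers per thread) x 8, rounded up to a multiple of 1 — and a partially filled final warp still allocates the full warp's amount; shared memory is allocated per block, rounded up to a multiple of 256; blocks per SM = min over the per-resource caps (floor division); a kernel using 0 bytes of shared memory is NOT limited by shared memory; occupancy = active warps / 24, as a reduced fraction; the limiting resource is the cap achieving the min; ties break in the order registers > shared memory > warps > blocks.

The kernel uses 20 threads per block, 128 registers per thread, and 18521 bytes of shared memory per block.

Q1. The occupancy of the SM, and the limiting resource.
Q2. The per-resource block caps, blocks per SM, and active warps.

Answer: occupancy 1/8, limited by shared memory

registers: 32 blocks
shared memory: 1 block
warps: 8 blocks
blocks: 8 blocks

Answer: 1 block, 3 active warps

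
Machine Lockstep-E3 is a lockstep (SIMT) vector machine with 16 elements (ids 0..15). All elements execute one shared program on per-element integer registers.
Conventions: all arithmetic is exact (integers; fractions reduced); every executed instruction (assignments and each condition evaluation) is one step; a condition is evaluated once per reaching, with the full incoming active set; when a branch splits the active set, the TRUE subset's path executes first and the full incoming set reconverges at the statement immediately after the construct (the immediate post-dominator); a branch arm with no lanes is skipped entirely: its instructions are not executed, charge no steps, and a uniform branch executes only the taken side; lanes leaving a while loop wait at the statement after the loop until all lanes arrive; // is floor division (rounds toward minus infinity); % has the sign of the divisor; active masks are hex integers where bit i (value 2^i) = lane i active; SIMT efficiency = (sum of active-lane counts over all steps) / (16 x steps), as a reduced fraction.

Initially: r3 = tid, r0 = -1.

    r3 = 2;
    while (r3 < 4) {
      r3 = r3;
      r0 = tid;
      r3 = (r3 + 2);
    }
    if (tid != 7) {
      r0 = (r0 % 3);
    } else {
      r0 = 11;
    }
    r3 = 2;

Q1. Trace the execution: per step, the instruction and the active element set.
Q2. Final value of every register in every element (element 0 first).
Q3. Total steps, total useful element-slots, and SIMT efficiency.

step 0: r3 <- 2                      0xffff
step 1: eval (r3 < 4)                0xffff
step 2: r3 <- r3                     0xffff
step 3: r0 <- tid                    0xffff
step 4: r3 <- (r3 + 2)               0xffff
step 5: eval (r3 < 4)                0xffff
step 6: eval (tid != 7)              0xffff
step 7: r0 <- (r0 % 3)               0xff7f
step 8: r0 <- 11                     0x0080
step 9: r3 <- 2                      0xffff

Answer: 10 steps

r3: 2,2,2,2,2,2,2,2,2,2,2,2,2,2,2,2
r0: 0,1,2,0,1,2,0,11,2,0,1,2,0,1,2,0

steps = 10; useful = 144; efficiency = 144/160 = 9/10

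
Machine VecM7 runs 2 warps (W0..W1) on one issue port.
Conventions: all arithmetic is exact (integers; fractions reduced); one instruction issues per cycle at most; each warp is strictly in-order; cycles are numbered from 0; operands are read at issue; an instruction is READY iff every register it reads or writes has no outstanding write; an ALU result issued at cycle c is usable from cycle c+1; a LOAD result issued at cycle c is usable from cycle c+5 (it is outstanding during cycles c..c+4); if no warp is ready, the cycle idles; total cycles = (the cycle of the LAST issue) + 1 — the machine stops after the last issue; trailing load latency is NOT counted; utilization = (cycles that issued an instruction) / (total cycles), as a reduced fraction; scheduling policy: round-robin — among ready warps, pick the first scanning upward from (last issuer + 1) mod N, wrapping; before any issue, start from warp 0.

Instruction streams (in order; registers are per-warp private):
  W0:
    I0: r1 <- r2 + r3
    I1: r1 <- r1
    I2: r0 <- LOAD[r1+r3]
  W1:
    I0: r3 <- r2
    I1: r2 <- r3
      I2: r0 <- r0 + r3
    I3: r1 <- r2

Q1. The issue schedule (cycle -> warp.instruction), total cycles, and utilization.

cycle 0: W0.I0
cycle 1: W1.I0
cycle 2: W0.I1
cycle 3: W1.I1
cycle 4: W0.I2
cycle 5: W1.I2
cycle 6: W1.I3

Answer: 7 cycles, utilization 1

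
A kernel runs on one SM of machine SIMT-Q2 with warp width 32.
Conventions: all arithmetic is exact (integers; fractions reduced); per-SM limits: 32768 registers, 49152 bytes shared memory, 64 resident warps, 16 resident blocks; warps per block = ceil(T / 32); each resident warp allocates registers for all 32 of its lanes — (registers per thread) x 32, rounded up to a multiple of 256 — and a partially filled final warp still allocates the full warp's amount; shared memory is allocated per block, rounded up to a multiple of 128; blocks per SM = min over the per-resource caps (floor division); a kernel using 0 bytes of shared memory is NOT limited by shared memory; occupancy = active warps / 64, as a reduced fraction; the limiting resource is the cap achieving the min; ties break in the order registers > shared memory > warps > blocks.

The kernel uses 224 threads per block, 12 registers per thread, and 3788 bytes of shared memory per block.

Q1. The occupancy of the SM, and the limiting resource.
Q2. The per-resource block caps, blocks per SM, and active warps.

Answer: occupancy 63/64, limited by registers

registers: 9 blocks
shared memory: 12 blocks
warps: 9 blocks
blocks: 16 blocks

Answer: 9 blocks, 63 active warps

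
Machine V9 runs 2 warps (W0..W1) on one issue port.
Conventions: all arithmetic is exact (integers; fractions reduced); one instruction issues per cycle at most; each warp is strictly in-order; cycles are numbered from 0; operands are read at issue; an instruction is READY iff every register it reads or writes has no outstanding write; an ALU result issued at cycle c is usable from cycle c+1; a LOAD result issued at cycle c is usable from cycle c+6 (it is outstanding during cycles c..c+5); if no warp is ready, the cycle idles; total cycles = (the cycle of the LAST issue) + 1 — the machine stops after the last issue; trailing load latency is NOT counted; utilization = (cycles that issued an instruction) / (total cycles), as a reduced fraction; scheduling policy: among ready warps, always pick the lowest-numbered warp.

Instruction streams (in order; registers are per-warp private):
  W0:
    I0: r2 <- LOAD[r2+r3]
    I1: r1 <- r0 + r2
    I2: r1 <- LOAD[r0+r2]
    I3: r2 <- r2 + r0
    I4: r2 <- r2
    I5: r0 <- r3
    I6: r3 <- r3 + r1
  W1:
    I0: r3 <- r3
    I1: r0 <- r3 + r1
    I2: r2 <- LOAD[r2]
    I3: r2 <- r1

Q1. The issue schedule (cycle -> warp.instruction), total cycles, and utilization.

cycle 0: W0.I0
cycle 1: W1.I0
cycle 2: W1.I1
cycle 3: W1.I2
cycle 4: idle
cycle 5: idle
cycle 6: W0.I1
cycle 7: W0.I2
cycle 8: W0.I3
cycle 9: W0.I4
cycle 10: W0.I5
cycle 11: W1.I3
cycle 12: idle
cycle 13: W0.I6

Answer: 14 cycles, utilization 11/14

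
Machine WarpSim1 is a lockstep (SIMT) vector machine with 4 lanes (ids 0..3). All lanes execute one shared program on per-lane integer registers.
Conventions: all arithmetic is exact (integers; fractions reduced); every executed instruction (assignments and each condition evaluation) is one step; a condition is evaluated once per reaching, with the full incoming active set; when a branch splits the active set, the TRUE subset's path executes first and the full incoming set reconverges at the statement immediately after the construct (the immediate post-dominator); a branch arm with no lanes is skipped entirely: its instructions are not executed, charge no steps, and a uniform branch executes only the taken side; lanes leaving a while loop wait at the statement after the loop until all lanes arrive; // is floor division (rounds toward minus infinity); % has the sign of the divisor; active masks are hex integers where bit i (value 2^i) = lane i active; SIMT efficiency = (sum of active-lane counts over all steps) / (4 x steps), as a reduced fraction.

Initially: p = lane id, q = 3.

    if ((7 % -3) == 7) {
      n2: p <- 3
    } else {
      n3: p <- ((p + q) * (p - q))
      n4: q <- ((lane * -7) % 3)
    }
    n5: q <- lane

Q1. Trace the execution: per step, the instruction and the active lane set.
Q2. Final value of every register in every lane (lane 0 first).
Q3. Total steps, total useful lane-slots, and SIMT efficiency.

step 0: eval ((7 % -3) == 7)         0xf
step 1: p <- ((p + q) * (p - q))     0xf
step 2: q <- ((lane * -7) % 3)       0xf
step 3: q <- lane                    0xf

Answer: 4 steps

p: -9,-8,-5,0
q: 0,1,2,3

steps = 4; useful = 16; efficiency = 16/16 = 1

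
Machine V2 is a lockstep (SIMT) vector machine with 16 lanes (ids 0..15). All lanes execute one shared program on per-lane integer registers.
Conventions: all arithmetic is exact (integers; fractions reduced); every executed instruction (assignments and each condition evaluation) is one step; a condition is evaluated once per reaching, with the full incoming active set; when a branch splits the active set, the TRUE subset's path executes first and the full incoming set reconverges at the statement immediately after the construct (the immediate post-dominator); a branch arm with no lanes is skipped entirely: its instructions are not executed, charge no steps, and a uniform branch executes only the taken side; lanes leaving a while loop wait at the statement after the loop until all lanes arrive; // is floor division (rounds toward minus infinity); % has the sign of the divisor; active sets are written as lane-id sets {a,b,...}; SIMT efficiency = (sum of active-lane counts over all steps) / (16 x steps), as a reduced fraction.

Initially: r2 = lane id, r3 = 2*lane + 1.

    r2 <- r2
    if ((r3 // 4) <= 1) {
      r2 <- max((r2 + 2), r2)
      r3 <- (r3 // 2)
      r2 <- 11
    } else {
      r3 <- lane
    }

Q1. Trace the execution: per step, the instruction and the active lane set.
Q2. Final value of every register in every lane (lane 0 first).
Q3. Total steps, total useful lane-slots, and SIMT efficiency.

step 0: r2 <- r2                     {0,1,2,3,4,5,6,7,8,9,10,11,12,13,14,15}
step 1: eval ((r3 // 4) <= 1)        {0,1,2,3,4,5,6,7,8,9,10,11,12,13,14,15}
step 2: r2 <- max((r2 + 2), r2)      {0,1,2,3}
step 3: r3 <- (r3 // 2)              {0,1,2,3}
step 4: r2 <- 11                     {0,1,2,3}
step 5: r3 <- lane                   {4,5,6,7,8,9,10,11,12,13,14,15}

Answer: 6 steps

r2: 11,11,11,11,4,5,6,7,8,9,10,11,12,13,14,15
r3: 0,1,2,3,4,5,6,7,8,9,10,11,12,13,14,15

steps = 6; useful = 56; efficiency = 56/96 = 7/12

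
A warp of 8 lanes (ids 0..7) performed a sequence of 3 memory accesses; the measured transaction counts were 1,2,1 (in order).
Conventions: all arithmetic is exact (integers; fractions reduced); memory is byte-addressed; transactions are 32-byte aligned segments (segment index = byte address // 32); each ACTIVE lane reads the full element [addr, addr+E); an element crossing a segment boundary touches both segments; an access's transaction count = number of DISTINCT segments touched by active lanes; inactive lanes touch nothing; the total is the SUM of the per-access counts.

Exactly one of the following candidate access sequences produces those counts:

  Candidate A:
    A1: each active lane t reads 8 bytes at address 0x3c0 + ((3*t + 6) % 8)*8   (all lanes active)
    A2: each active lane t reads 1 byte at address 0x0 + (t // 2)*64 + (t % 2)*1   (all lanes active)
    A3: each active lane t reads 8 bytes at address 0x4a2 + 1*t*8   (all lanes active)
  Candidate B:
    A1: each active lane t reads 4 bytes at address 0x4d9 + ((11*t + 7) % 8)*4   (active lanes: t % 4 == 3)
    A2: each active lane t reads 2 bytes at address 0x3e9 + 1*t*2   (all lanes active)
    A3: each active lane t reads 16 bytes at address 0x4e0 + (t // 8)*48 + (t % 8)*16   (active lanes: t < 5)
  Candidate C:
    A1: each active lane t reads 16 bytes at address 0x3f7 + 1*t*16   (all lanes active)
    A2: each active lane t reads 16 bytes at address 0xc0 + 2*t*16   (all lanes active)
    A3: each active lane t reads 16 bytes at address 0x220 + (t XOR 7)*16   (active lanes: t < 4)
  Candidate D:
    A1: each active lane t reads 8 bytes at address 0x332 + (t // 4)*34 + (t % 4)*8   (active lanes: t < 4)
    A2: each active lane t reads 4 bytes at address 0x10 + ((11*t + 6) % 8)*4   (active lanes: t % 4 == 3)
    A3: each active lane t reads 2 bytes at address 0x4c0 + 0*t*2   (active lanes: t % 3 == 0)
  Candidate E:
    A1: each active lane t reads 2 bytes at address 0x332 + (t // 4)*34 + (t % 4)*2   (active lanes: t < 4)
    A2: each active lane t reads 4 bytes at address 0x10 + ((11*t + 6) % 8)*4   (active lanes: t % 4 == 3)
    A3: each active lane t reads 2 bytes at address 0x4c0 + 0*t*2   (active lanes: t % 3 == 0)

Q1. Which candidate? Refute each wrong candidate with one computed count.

A: A1 gives 2 transactions, not 1
B: A1 gives 2 transactions, not 1
C: A1 gives 5 transactions, not 1
D: A1 gives 2 transactions, not 1
E: all counts match (1,2,1)

Answer: E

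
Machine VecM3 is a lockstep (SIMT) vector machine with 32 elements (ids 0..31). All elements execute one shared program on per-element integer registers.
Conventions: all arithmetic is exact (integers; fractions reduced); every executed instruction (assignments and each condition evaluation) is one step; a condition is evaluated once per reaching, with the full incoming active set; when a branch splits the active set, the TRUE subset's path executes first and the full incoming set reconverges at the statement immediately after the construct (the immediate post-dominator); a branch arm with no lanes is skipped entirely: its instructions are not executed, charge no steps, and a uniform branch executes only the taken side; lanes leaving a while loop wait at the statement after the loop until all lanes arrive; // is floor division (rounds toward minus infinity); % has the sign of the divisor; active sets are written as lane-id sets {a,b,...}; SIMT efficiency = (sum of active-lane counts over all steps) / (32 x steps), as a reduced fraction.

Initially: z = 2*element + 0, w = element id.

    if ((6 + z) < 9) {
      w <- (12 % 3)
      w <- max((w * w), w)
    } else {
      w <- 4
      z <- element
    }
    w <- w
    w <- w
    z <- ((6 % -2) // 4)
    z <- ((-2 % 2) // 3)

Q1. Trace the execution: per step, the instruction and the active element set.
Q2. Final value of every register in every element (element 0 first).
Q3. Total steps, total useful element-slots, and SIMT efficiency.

step 0: eval ((6 + z) < 9)           {0,1,2,3,4,5,6,7,8,9,10,11,12,13,14,15,16,17,18,19,20,21,22,23,24,25,26,27,28,29,30,31}
step 1: w <- (12 % 3)                {0,1}
step 2: w <- max((w * w), w)         {0,1}
step 3: w <- 4                       {2,3,4,5,6,7,8,9,10,11,12,13,14,15,16,17,18,19,20,21,22,23,24,25,26,27,28,29,30,31}
step 4: z <- element                 {2,3,4,5,6,7,8,9,10,11,12,13,14,15,16,17,18,19,20,21,22,23,24,25,26,27,28,29,30,31}
step 5: w <- w                       {0,1,2,3,4,5,6,7,8,9,10,11,12,13,14,15,16,17,18,19,20,21,22,23,24,25,26,27,28,29,30,31}
step 6: w <- w                       {0,1,2,3,4,5,6,7,8,9,10,11,12,13,14,15,16,17,18,19,20,21,22,23,24,25,26,27,28,29,30,31}
step 7: z <- ((6 % -2) // 4)         {0,1,2,3,4,5,6,7,8,9,10,11,12,13,14,15,16,17,18,19,20,21,22,23,24,25,26,27,28,29,30,31}
step 8: z <- ((-2 % 2) // 3)         {0,1,2,3,4,5,6,7,8,9,10,11,12,13,14,15,16,17,18,19,20,21,22,23,24,25,26,27,28,29,30,31}

Answer: 9 steps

z: 0,0,0,0,0,0,0,0,0,0,0,0,0,0,0,0,0,0,0,0,0,0,0,0,0,0,0,0,0,0,0,0
w: 0,0,4,4,4,4,4,4,4,4,4,4,4,4,4,4,4,4,4,4,4,4,4,4,4,4,4,4,4,4,4,4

steps = 9; useful = 224; efficiency = 224/288 = 7/9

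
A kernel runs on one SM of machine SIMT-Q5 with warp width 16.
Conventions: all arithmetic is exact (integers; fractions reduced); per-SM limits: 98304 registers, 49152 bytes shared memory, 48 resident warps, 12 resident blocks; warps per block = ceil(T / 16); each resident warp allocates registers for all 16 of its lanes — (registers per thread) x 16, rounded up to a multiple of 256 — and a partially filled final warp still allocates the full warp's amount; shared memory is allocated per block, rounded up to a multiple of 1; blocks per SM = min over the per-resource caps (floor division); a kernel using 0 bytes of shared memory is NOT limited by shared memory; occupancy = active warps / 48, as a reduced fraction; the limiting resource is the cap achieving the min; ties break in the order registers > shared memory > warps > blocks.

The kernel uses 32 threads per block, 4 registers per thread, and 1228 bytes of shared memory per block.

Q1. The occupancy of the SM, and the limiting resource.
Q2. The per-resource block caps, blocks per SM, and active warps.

Answer: occupancy 1/2, limited by blocks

registers: 192 blocks
shared memory: 40 blocks
warps: 24 blocks
blocks: 12 blocks

Answer: 12 blocks, 24 active warps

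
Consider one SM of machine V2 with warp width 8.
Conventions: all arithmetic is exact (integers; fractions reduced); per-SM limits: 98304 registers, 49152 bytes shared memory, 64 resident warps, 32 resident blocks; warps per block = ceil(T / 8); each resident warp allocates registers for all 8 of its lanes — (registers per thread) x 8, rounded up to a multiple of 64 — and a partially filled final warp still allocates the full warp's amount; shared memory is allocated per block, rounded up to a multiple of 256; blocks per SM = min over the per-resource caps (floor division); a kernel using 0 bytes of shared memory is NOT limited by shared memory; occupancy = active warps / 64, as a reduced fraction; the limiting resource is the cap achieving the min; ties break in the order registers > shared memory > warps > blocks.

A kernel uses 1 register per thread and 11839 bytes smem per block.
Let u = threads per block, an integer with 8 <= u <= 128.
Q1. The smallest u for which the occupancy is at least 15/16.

Answer: u = 113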